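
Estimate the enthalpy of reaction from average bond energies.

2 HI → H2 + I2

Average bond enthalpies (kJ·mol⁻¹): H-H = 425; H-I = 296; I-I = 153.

Bonds broken (reactants):
  H-I: 2 × 296 = 592
  Σ(broken) = 592 kJ
Bonds formed (products):
  H-H: 1 × 425 = 425
  I-I: 1 × 153 = 153
  Σ(formed) = 578 kJ
ΔH = Σ(broken) − Σ(formed) = 592 − 578 = +14 kJ

ΔH ≈ +14 kJ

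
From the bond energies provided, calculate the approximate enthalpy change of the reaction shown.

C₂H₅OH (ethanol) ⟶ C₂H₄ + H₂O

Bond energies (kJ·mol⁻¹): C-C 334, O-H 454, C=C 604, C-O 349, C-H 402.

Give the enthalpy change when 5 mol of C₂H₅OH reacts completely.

Bonds broken (reactants):
  C-C: 1 × 334 = 334
  C-H: 5 × 402 = 2010
  C-O: 1 × 349 = 349
  O-H: 1 × 454 = 454
  Σ(broken) = 3147 kJ
Bonds formed (products):
  C-H: 4 × 402 = 1608
  C=C: 1 × 604 = 604
  O-H: 2 × 454 = 908
  Σ(formed) = 3120 kJ
ΔH = Σ(broken) − Σ(formed) = 3147 − 3120 = +27 kJ
For 5× the reaction as written: 5 × (+27) = +135 kJ

ΔH = +135 kJ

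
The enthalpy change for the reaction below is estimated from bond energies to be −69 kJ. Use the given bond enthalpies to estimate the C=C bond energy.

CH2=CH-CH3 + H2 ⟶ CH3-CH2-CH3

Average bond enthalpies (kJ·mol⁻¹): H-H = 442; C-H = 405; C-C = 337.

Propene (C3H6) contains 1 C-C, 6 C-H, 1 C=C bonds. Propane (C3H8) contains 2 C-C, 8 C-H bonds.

Let D be the C=C bond energy.
Σ(broken) = 1×337 + 6×405 + 1×D + 1×442 = 3209 + D
Σ(formed) = 2×337 + 8×405 = 3914
ΔH = Σ(broken) − Σ(formed) = (3209 + D) − (3914) = −705 + D
Setting this equal to −69 kJ gives D = 636 kJ/mol.

D(C=C) ≈ 636 kJ/mol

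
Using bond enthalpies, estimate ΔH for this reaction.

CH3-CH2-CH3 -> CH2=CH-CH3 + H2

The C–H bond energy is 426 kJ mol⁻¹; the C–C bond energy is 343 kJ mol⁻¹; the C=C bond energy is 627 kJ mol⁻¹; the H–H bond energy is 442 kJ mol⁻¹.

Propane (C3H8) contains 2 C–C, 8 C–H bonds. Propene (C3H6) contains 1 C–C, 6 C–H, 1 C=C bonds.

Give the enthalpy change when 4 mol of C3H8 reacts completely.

ΔH = +504 kJ

Bonds broken (reactants):
  C–C: 2 × 343 = 686
  C–H: 8 × 426 = 3408
  Σ(broken) = 4094 kJ
Bonds formed (products):
  C–C: 1 × 343 = 343
  C–H: 6 × 426 = 2556
  C=C: 1 × 627 = 627
  H–H: 1 × 442 = 442
  Σ(formed) = 3968 kJ
ΔH = Σ(broken) − Σ(formed) = 4094 − 3968 = +126 kJ
For 4× the reaction as written: 4 × (+126) = +504 kJ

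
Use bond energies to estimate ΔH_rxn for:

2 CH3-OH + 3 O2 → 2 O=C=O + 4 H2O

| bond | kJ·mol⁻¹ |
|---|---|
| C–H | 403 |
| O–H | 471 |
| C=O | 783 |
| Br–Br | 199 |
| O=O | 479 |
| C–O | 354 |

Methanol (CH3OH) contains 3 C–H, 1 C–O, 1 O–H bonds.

Bonds broken (reactants):
  C–H: 6 × 403 = 2418
  C–O: 2 × 354 = 708
  O–H: 2 × 471 = 942
  O=O: 3 × 479 = 1437
  Σ(broken) = 5505 kJ
Bonds formed (products):
  C=O: 4 × 783 = 3132
  O–H: 8 × 471 = 3768
  Σ(formed) = 6900 kJ
ΔH = Σ(broken) − Σ(formed) = 5505 − 6900 = −1395 kJ

ΔH ≈ −1395 kJ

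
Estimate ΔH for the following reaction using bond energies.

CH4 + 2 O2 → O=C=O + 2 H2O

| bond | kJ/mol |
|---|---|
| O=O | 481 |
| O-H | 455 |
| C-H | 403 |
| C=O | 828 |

ΔH ≈ −902 kJ

Bonds broken (reactants):
  C-H: 4 × 403 = 1612
  O=O: 2 × 481 = 962
  Σ(broken) = 2574 kJ
Bonds formed (products):
  C=O: 2 × 828 = 1656
  O-H: 4 × 455 = 1820
  Σ(formed) = 3476 kJ
ΔH = Σ(broken) − Σ(formed) = 2574 − 3476 = −902 kJ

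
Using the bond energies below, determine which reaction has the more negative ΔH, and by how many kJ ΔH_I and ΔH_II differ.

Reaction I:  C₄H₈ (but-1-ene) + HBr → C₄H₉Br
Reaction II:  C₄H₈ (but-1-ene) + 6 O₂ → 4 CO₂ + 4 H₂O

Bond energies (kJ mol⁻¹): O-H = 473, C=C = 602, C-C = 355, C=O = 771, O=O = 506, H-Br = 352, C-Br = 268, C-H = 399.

Reaction II, by 2344 kJ

Reaction I:
  Bonds broken (reactants):
    C-C: 2 × 355 = 710
    C-H: 8 × 399 = 3192
    C=C: 1 × 602 = 602
    H-Br: 1 × 352 = 352
    Σ(broken) = 4856 kJ
  Bonds formed (products):
    C-Br: 1 × 268 = 268
    C-C: 3 × 355 = 1065
    C-H: 9 × 399 = 3591
    Σ(formed) = 4924 kJ
  ΔH_I = 4856 − 4924 = −68 kJ
Reaction II:
  Bonds broken (reactants):
    C-C: 2 × 355 = 710
    C-H: 8 × 399 = 3192
    C=C: 1 × 602 = 602
    O=O: 6 × 506 = 3036
    Σ(broken) = 7540 kJ
  Bonds formed (products):
    C=O: 8 × 771 = 6168
    O-H: 8 × 473 = 3784
    Σ(formed) = 9952 kJ
  ΔH_II = 7540 − 9952 = −2412 kJ
ΔH_I − ΔH_II = +2344 kJ, so reaction II has the more negative ΔH; |ΔH_I − ΔH_II| = 2344 kJ.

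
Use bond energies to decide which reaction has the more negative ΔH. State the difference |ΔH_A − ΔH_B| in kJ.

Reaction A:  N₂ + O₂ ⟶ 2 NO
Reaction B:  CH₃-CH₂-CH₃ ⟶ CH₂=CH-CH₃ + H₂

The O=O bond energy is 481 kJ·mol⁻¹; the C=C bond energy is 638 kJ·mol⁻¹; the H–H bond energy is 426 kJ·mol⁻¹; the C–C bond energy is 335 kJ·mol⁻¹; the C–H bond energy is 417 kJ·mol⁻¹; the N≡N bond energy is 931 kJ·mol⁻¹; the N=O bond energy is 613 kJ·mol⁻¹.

Reaction A:
  Bonds broken (reactants):
    N≡N: 1 × 931 = 931
    O=O: 1 × 481 = 481
    Σ(broken) = 1412 kJ
  Bonds formed (products):
    N=O: 2 × 613 = 1226
    Σ(formed) = 1226 kJ
  ΔH_A = 1412 − 1226 = +186 kJ
Reaction B:
  Bonds broken (reactants):
    C–C: 2 × 335 = 670
    C–H: 8 × 417 = 3336
    Σ(broken) = 4006 kJ
  Bonds formed (products):
    C–C: 1 × 335 = 335
    C–H: 6 × 417 = 2502
    C=C: 1 × 638 = 638
    H–H: 1 × 426 = 426
    Σ(formed) = 3901 kJ
  ΔH_B = 4006 − 3901 = +105 kJ
ΔH_A − ΔH_B = +81 kJ, so reaction B has the more negative ΔH; |ΔH_A − ΔH_B| = 81 kJ.

Reaction B, by 81 kJ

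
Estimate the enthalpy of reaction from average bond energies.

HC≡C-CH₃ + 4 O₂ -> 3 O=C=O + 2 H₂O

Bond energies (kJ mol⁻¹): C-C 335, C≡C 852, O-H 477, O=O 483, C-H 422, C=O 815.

ΔH ≈ −1991 kJ

Bonds broken (reactants):
  C≡C: 1 × 852 = 852
  C-C: 1 × 335 = 335
  C-H: 4 × 422 = 1688
  O=O: 4 × 483 = 1932
  Σ(broken) = 4807 kJ
Bonds formed (products):
  C=O: 6 × 815 = 4890
  O-H: 4 × 477 = 1908
  Σ(formed) = 6798 kJ
ΔH = Σ(broken) − Σ(formed) = 4807 − 6798 = −1991 kJ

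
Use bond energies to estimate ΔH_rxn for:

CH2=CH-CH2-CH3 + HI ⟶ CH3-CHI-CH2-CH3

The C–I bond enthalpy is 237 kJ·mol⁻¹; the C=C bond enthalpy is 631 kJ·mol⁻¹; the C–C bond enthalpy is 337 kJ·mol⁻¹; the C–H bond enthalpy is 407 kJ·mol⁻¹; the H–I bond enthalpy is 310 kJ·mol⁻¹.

ΔH ≈ −40 kJ

Bonds broken (reactants):
  C–C: 2 × 337 = 674
  C–H: 8 × 407 = 3256
  C=C: 1 × 631 = 631
  H–I: 1 × 310 = 310
  Σ(broken) = 4871 kJ
Bonds formed (products):
  C–C: 3 × 337 = 1011
  C–H: 9 × 407 = 3663
  C–I: 1 × 237 = 237
  Σ(formed) = 4911 kJ
ΔH = Σ(broken) − Σ(formed) = 4871 − 4911 = −40 kJ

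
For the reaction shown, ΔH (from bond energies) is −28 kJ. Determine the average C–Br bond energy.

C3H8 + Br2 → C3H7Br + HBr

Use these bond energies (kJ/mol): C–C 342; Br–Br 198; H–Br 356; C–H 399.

Let D be the C–Br bond energy.
Σ(broken) = 1×198 + 2×342 + 8×399 = 4074
Σ(formed) = 1×D + 2×342 + 7×399 + 1×356 = 3833 + D
ΔH = Σ(broken) − Σ(formed) = (4074) − (3833 + D) = +241 − D
Setting this equal to −28 kJ gives D = 269 kJ/mol.

D(C–Br) ≈ 269 kJ/mol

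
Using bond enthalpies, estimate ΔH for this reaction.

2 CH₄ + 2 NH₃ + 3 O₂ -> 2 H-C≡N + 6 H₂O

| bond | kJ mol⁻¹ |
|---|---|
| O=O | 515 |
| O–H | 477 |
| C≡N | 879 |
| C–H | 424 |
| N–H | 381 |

ΔH ≈ −1107 kJ

Bonds broken (reactants):
  C–H: 8 × 424 = 3392
  N–H: 6 × 381 = 2286
  O=O: 3 × 515 = 1545
  Σ(broken) = 7223 kJ
Bonds formed (products):
  C≡N: 2 × 879 = 1758
  C–H: 2 × 424 = 848
  O–H: 12 × 477 = 5724
  Σ(formed) = 8330 kJ
ΔH = Σ(broken) − Σ(formed) = 7223 − 8330 = −1107 kJ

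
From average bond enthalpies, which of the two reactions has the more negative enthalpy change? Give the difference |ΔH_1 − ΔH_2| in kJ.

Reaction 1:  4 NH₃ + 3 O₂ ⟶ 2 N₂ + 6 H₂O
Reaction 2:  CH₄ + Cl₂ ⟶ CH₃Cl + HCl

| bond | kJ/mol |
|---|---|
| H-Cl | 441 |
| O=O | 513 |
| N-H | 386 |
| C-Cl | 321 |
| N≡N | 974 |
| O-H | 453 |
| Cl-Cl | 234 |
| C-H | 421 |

Reaction 1, by 1106 kJ

Reaction 1:
  Bonds broken (reactants):
    N-H: 12 × 386 = 4632
    O=O: 3 × 513 = 1539
    Σ(broken) = 6171 kJ
  Bonds formed (products):
    N≡N: 2 × 974 = 1948
    O-H: 12 × 453 = 5436
    Σ(formed) = 7384 kJ
  ΔH_1 = 6171 − 7384 = −1213 kJ
Reaction 2:
  Bonds broken (reactants):
    C-H: 4 × 421 = 1684
    Cl-Cl: 1 × 234 = 234
    Σ(broken) = 1918 kJ
  Bonds formed (products):
    C-Cl: 1 × 321 = 321
    C-H: 3 × 421 = 1263
    H-Cl: 1 × 441 = 441
    Σ(formed) = 2025 kJ
  ΔH_2 = 1918 − 2025 = −107 kJ
ΔH_1 − ΔH_2 = −1106 kJ, so reaction 1 has the more negative ΔH; |ΔH_1 − ΔH_2| = 1106 kJ.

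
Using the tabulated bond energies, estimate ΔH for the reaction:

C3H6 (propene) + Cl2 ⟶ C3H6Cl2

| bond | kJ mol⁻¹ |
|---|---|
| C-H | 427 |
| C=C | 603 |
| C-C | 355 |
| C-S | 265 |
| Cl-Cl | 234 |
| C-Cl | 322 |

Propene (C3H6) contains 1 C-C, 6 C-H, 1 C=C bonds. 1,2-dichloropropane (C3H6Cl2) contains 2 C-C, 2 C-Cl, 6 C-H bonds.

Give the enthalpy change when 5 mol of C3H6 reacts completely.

Bonds broken (reactants):
  C-C: 1 × 355 = 355
  C-H: 6 × 427 = 2562
  C=C: 1 × 603 = 603
  Cl-Cl: 1 × 234 = 234
  Σ(broken) = 3754 kJ
Bonds formed (products):
  C-C: 2 × 355 = 710
  C-Cl: 2 × 322 = 644
  C-H: 6 × 427 = 2562
  Σ(formed) = 3916 kJ
ΔH = Σ(broken) − Σ(formed) = 3754 − 3916 = −162 kJ
For 5× the reaction as written: 5 × (−162) = −810 kJ

ΔH = −810 kJ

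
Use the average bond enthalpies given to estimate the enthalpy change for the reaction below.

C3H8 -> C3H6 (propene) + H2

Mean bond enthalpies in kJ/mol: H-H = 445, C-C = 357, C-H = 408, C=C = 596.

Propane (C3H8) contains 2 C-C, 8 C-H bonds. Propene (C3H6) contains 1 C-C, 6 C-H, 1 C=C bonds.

Bonds broken (reactants):
  C-C: 2 × 357 = 714
  C-H: 8 × 408 = 3264
  Σ(broken) = 3978 kJ
Bonds formed (products):
  C-C: 1 × 357 = 357
  C-H: 6 × 408 = 2448
  C=C: 1 × 596 = 596
  H-H: 1 × 445 = 445
  Σ(formed) = 3846 kJ
ΔH = Σ(broken) − Σ(formed) = 3978 − 3846 = +132 kJ

ΔH ≈ +132 kJ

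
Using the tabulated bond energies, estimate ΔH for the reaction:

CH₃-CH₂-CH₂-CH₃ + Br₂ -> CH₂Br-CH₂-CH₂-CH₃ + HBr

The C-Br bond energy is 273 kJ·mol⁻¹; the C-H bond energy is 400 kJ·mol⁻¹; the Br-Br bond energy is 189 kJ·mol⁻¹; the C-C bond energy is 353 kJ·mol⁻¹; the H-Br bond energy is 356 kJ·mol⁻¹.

Bonds broken (reactants):
  Br-Br: 1 × 189 = 189
  C-C: 3 × 353 = 1059
  C-H: 10 × 400 = 4000
  Σ(broken) = 5248 kJ
Bonds formed (products):
  C-Br: 1 × 273 = 273
  C-C: 3 × 353 = 1059
  C-H: 9 × 400 = 3600
  H-Br: 1 × 356 = 356
  Σ(formed) = 5288 kJ
ΔH = Σ(broken) − Σ(formed) = 5248 − 5288 = −40 kJ

ΔH ≈ −40 kJ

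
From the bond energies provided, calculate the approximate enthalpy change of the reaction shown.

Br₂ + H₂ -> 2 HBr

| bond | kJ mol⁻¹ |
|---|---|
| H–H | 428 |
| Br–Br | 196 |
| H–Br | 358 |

Bonds broken (reactants):
  Br–Br: 1 × 196 = 196
  H–H: 1 × 428 = 428
  Σ(broken) = 624 kJ
Bonds formed (products):
  H–Br: 2 × 358 = 716
  Σ(formed) = 716 kJ
ΔH = Σ(broken) − Σ(formed) = 624 − 716 = −92 kJ

ΔH ≈ −92 kJ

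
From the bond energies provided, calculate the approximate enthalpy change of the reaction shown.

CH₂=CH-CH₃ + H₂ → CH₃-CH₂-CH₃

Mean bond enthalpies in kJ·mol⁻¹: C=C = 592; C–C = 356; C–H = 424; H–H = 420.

Bonds broken (reactants):
  C–C: 1 × 356 = 356
  C–H: 6 × 424 = 2544
  C=C: 1 × 592 = 592
  H–H: 1 × 420 = 420
  Σ(broken) = 3912 kJ
Bonds formed (products):
  C–C: 2 × 356 = 712
  C–H: 8 × 424 = 3392
  Σ(formed) = 4104 kJ
ΔH = Σ(broken) − Σ(formed) = 3912 − 4104 = −192 kJ

ΔH ≈ −192 kJ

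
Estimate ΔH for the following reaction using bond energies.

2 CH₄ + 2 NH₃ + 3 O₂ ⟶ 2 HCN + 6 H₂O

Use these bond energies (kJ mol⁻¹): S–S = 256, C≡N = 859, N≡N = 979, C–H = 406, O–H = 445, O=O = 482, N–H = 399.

Bonds broken (reactants):
  C–H: 8 × 406 = 3248
  N–H: 6 × 399 = 2394
  O=O: 3 × 482 = 1446
  Σ(broken) = 7088 kJ
Bonds formed (products):
  C≡N: 2 × 859 = 1718
  C–H: 2 × 406 = 812
  O–H: 12 × 445 = 5340
  Σ(formed) = 7870 kJ
ΔH = Σ(broken) − Σ(formed) = 7088 − 7870 = −782 kJ

ΔH ≈ −782 kJ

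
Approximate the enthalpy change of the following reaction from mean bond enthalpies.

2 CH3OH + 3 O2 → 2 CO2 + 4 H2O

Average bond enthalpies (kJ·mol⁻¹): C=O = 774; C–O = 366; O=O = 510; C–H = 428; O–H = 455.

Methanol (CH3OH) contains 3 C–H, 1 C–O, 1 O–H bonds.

ΔH ≈ −996 kJ

Bonds broken (reactants):
  C–H: 6 × 428 = 2568
  C–O: 2 × 366 = 732
  O–H: 2 × 455 = 910
  O=O: 3 × 510 = 1530
  Σ(broken) = 5740 kJ
Bonds formed (products):
  C=O: 4 × 774 = 3096
  O–H: 8 × 455 = 3640
  Σ(formed) = 6736 kJ
ΔH = Σ(broken) − Σ(formed) = 5740 − 6736 = −996 kJ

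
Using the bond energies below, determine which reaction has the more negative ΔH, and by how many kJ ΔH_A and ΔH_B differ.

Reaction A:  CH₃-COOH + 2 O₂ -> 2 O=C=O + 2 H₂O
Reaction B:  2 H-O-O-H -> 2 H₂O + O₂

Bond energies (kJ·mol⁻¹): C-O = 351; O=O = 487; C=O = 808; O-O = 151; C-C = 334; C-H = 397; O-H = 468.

Reaction A:
  Bonds broken (reactants):
    C-C: 1 × 334 = 334
    C-H: 3 × 397 = 1191
    C-O: 1 × 351 = 351
    C=O: 1 × 808 = 808
    O-H: 1 × 468 = 468
    O=O: 2 × 487 = 974
    Σ(broken) = 4126 kJ
  Bonds formed (products):
    C=O: 4 × 808 = 3232
    O-H: 4 × 468 = 1872
    Σ(formed) = 5104 kJ
  ΔH_A = 4126 − 5104 = −978 kJ
Reaction B:
  Bonds broken (reactants):
    O-H: 4 × 468 = 1872
    O-O: 2 × 151 = 302
    Σ(broken) = 2174 kJ
  Bonds formed (products):
    O-H: 4 × 468 = 1872
    O=O: 1 × 487 = 487
    Σ(formed) = 2359 kJ
  ΔH_B = 2174 − 2359 = −185 kJ
ΔH_A − ΔH_B = −793 kJ, so reaction A has the more negative ΔH; |ΔH_A − ΔH_B| = 793 kJ.

Reaction A, by 793 kJ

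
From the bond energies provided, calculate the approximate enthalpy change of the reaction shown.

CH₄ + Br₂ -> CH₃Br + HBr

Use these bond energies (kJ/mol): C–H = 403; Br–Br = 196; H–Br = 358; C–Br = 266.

ΔH ≈ −25 kJ

Bonds broken (reactants):
  Br–Br: 1 × 196 = 196
  C–H: 4 × 403 = 1612
  Σ(broken) = 1808 kJ
Bonds formed (products):
  C–Br: 1 × 266 = 266
  C–H: 3 × 403 = 1209
  H–Br: 1 × 358 = 358
  Σ(formed) = 1833 kJ
ΔH = Σ(broken) − Σ(formed) = 1808 − 1833 = −25 kJ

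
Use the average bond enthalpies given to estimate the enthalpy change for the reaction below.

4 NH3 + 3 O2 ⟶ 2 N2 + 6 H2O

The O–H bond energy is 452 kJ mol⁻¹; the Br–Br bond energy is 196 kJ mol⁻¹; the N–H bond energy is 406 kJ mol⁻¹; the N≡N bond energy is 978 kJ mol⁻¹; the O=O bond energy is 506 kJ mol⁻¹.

Bonds broken (reactants):
  N–H: 12 × 406 = 4872
  O=O: 3 × 506 = 1518
  Σ(broken) = 6390 kJ
Bonds formed (products):
  N≡N: 2 × 978 = 1956
  O–H: 12 × 452 = 5424
  Σ(formed) = 7380 kJ
ΔH = Σ(broken) − Σ(formed) = 6390 − 7380 = −990 kJ

ΔH ≈ −990 kJ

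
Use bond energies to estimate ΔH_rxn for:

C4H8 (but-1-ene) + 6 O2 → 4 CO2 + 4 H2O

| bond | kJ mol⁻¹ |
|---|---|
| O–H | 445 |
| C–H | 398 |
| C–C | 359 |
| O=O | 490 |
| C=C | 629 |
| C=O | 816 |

Bonds broken (reactants):
  C–C: 2 × 359 = 718
  C–H: 8 × 398 = 3184
  C=C: 1 × 629 = 629
  O=O: 6 × 490 = 2940
  Σ(broken) = 7471 kJ
Bonds formed (products):
  C=O: 8 × 816 = 6528
  O–H: 8 × 445 = 3560
  Σ(formed) = 10088 kJ
ΔH = Σ(broken) − Σ(formed) = 7471 − 10088 = −2617 kJ

ΔH ≈ −2617 kJ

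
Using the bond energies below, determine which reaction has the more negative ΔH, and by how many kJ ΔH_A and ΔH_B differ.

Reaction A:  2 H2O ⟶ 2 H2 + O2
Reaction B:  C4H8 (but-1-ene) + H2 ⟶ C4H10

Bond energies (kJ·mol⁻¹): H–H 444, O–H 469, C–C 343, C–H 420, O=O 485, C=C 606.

Reaction A:
  Bonds broken (reactants):
    O–H: 4 × 469 = 1876
    Σ(broken) = 1876 kJ
  Bonds formed (products):
    H–H: 2 × 444 = 888
    O=O: 1 × 485 = 485
    Σ(formed) = 1373 kJ
  ΔH_A = 1876 − 1373 = +503 kJ
Reaction B:
  Bonds broken (reactants):
    C–C: 2 × 343 = 686
    C–H: 8 × 420 = 3360
    C=C: 1 × 606 = 606
    H–H: 1 × 444 = 444
    Σ(broken) = 5096 kJ
  Bonds formed (products):
    C–C: 3 × 343 = 1029
    C–H: 10 × 420 = 4200
    Σ(formed) = 5229 kJ
  ΔH_B = 5096 − 5229 = −133 kJ
ΔH_A − ΔH_B = +636 kJ, so reaction B has the more negative ΔH; |ΔH_A − ΔH_B| = 636 kJ.

Reaction B, by 636 kJ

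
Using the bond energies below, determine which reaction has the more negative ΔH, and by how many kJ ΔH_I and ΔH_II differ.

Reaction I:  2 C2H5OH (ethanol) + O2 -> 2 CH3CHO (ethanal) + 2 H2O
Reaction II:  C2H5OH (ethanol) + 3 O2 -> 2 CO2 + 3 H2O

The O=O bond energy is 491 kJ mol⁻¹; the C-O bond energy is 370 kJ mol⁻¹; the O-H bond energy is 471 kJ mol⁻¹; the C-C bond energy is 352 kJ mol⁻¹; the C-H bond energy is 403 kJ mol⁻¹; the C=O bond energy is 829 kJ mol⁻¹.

Reaction II, by 898 kJ

Reaction I:
  Bonds broken (reactants):
    C-C: 2 × 352 = 704
    C-H: 10 × 403 = 4030
    C-O: 2 × 370 = 740
    O-H: 2 × 471 = 942
    O=O: 1 × 491 = 491
    Σ(broken) = 6907 kJ
  Bonds formed (products):
    C-C: 2 × 352 = 704
    C-H: 8 × 403 = 3224
    C=O: 2 × 829 = 1658
    O-H: 4 × 471 = 1884
    Σ(formed) = 7470 kJ
  ΔH_I = 6907 − 7470 = −563 kJ
Reaction II:
  Bonds broken (reactants):
    C-C: 1 × 352 = 352
    C-H: 5 × 403 = 2015
    C-O: 1 × 370 = 370
    O-H: 1 × 471 = 471
    O=O: 3 × 491 = 1473
    Σ(broken) = 4681 kJ
  Bonds formed (products):
    C=O: 4 × 829 = 3316
    O-H: 6 × 471 = 2826
    Σ(formed) = 6142 kJ
  ΔH_II = 4681 − 6142 = −1461 kJ
ΔH_I − ΔH_II = +898 kJ, so reaction II has the more negative ΔH; |ΔH_I − ΔH_II| = 898 kJ.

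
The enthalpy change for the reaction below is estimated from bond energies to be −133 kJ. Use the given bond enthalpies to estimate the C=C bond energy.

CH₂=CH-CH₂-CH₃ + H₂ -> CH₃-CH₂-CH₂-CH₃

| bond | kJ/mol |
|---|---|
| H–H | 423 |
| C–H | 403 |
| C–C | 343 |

D(C=C) ≈ 593 kJ/mol

Let D be the C=C bond energy.
Σ(broken) = 2×343 + 8×403 + 1×D + 1×423 = 4333 + D
Σ(formed) = 3×343 + 10×403 = 5059
ΔH = Σ(broken) − Σ(formed) = (4333 + D) − (5059) = −726 + D
Setting this equal to −133 kJ gives D = 593 kJ/mol.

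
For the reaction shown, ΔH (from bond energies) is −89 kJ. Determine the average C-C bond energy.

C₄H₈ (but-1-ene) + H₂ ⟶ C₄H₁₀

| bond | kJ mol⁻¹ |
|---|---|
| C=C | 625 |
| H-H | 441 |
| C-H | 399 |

D(C-C) ≈ 357 kJ/mol

Let D be the C-C bond energy.
Σ(broken) = 2×D + 8×399 + 1×625 + 1×441 = 4258 + 2D
Σ(formed) = 3×D + 10×399 = 3990 + 3D
ΔH = Σ(broken) − Σ(formed) = (4258 + 2D) − (3990 + 3D) = +268 − D
Setting this equal to −89 kJ gives D = 357 kJ/mol.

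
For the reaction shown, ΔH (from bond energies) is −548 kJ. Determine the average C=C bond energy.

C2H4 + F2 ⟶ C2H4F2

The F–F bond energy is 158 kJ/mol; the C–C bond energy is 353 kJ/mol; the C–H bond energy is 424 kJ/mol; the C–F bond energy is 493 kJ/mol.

D(C=C) ≈ 633 kJ/mol

Let D be the C=C bond energy.
Σ(broken) = 4×424 + 1×D + 1×158 = 1854 + D
Σ(formed) = 1×353 + 2×493 + 4×424 = 3035
ΔH = Σ(broken) − Σ(formed) = (1854 + D) − (3035) = −1181 + D
Setting this equal to −548 kJ gives D = 633 kJ/mol.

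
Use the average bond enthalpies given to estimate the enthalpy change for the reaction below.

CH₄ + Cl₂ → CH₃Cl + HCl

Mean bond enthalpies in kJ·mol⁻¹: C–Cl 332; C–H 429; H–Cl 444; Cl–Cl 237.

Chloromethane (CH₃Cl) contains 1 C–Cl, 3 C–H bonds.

Bonds broken (reactants):
  C–H: 4 × 429 = 1716
  Cl–Cl: 1 × 237 = 237
  Σ(broken) = 1953 kJ
Bonds formed (products):
  C–Cl: 1 × 332 = 332
  C–H: 3 × 429 = 1287
  H–Cl: 1 × 444 = 444
  Σ(formed) = 2063 kJ
ΔH = Σ(broken) − Σ(formed) = 1953 − 2063 = −110 kJ

ΔH ≈ −110 kJ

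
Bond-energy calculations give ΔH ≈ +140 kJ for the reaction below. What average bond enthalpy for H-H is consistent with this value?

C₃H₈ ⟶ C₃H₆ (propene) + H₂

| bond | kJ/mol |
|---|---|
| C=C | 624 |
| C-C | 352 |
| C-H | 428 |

D(H-H) ≈ 444 kJ/mol

Let D be the H-H bond energy.
Σ(broken) = 2×352 + 8×428 = 4128
Σ(formed) = 1×352 + 6×428 + 1×624 + 1×D = 3544 + D
ΔH = Σ(broken) − Σ(formed) = (4128) − (3544 + D) = +584 − D
Setting this equal to +140 kJ gives D = 444 kJ/mol.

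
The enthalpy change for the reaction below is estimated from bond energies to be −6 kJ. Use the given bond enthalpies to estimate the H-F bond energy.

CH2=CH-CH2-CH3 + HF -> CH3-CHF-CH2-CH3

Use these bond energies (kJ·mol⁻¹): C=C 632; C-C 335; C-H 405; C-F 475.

Let D be the H-F bond energy.
Σ(broken) = 2×335 + 8×405 + 1×632 + 1×D = 4542 + D
Σ(formed) = 3×335 + 1×475 + 9×405 = 5125
ΔH = Σ(broken) − Σ(formed) = (4542 + D) − (5125) = −583 + D
Setting this equal to −6 kJ gives D = 577 kJ/mol.

D(H-F) ≈ 577 kJ/mol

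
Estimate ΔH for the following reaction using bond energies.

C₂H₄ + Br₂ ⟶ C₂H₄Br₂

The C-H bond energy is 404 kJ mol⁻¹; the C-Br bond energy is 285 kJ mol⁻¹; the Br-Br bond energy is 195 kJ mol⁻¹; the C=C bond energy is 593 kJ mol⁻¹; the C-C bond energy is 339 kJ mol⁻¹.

Bonds broken (reactants):
  Br-Br: 1 × 195 = 195
  C-H: 4 × 404 = 1616
  C=C: 1 × 593 = 593
  Σ(broken) = 2404 kJ
Bonds formed (products):
  C-Br: 2 × 285 = 570
  C-C: 1 × 339 = 339
  C-H: 4 × 404 = 1616
  Σ(formed) = 2525 kJ
ΔH = Σ(broken) − Σ(formed) = 2404 − 2525 = −121 kJ

ΔH ≈ −121 kJ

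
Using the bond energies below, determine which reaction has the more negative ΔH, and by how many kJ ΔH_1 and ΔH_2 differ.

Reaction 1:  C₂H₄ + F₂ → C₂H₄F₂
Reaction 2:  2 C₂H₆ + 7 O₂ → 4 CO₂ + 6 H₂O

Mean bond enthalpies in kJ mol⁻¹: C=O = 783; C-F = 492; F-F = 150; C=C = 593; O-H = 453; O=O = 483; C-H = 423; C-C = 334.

Reaction 2, by 2000 kJ

Reaction 1:
  Bonds broken (reactants):
    C-H: 4 × 423 = 1692
    C=C: 1 × 593 = 593
    F-F: 1 × 150 = 150
    Σ(broken) = 2435 kJ
  Bonds formed (products):
    C-C: 1 × 334 = 334
    C-F: 2 × 492 = 984
    C-H: 4 × 423 = 1692
    Σ(formed) = 3010 kJ
  ΔH_1 = 2435 − 3010 = −575 kJ
Reaction 2:
  Bonds broken (reactants):
    C-C: 2 × 334 = 668
    C-H: 12 × 423 = 5076
    O=O: 7 × 483 = 3381
    Σ(broken) = 9125 kJ
  Bonds formed (products):
    C=O: 8 × 783 = 6264
    O-H: 12 × 453 = 5436
    Σ(formed) = 11700 kJ
  ΔH_2 = 9125 − 11700 = −2575 kJ
ΔH_1 − ΔH_2 = +2000 kJ, so reaction 2 has the more negative ΔH; |ΔH_1 − ΔH_2| = 2000 kJ.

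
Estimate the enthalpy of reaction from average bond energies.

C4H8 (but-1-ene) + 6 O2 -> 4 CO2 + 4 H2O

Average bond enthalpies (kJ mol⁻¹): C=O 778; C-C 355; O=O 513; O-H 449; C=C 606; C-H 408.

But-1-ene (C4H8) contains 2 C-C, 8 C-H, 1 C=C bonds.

ΔH ≈ −2158 kJ

Bonds broken (reactants):
  C-C: 2 × 355 = 710
  C-H: 8 × 408 = 3264
  C=C: 1 × 606 = 606
  O=O: 6 × 513 = 3078
  Σ(broken) = 7658 kJ
Bonds formed (products):
  C=O: 8 × 778 = 6224
  O-H: 8 × 449 = 3592
  Σ(formed) = 9816 kJ
ΔH = Σ(broken) − Σ(formed) = 7658 − 9816 = −2158 kJ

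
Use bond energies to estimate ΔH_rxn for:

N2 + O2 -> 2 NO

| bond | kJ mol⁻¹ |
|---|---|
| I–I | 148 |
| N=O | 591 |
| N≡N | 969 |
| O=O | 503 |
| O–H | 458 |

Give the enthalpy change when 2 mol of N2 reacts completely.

Bonds broken (reactants):
  N≡N: 1 × 969 = 969
  O=O: 1 × 503 = 503
  Σ(broken) = 1472 kJ
Bonds formed (products):
  N=O: 2 × 591 = 1182
  Σ(formed) = 1182 kJ
ΔH = Σ(broken) − Σ(formed) = 1472 − 1182 = +290 kJ
For 2× the reaction as written: 2 × (+290) = +580 kJ

ΔH = +580 kJ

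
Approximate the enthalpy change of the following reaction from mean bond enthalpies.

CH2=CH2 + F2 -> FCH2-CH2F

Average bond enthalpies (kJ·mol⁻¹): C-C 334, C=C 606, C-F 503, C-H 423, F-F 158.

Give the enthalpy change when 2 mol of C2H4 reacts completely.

ΔH = −1152 kJ

Bonds broken (reactants):
  C-H: 4 × 423 = 1692
  C=C: 1 × 606 = 606
  F-F: 1 × 158 = 158
  Σ(broken) = 2456 kJ
Bonds formed (products):
  C-C: 1 × 334 = 334
  C-F: 2 × 503 = 1006
  C-H: 4 × 423 = 1692
  Σ(formed) = 3032 kJ
ΔH = Σ(broken) − Σ(formed) = 2456 − 3032 = −576 kJ
For 2× the reaction as written: 2 × (−576) = −1152 kJ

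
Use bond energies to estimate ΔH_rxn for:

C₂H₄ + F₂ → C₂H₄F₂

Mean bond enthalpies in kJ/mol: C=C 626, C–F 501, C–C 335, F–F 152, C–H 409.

ΔH ≈ −559 kJ

Bonds broken (reactants):
  C–H: 4 × 409 = 1636
  C=C: 1 × 626 = 626
  F–F: 1 × 152 = 152
  Σ(broken) = 2414 kJ
Bonds formed (products):
  C–C: 1 × 335 = 335
  C–F: 2 × 501 = 1002
  C–H: 4 × 409 = 1636
  Σ(formed) = 2973 kJ
ΔH = Σ(broken) − Σ(formed) = 2414 − 2973 = −559 kJ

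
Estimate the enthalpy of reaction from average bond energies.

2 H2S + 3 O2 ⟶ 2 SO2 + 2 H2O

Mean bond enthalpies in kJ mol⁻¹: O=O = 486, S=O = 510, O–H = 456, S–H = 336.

ΔH ≈ −1062 kJ

Bonds broken (reactants):
  O=O: 3 × 486 = 1458
  S–H: 4 × 336 = 1344
  Σ(broken) = 2802 kJ
Bonds formed (products):
  O–H: 4 × 456 = 1824
  S=O: 4 × 510 = 2040
  Σ(formed) = 3864 kJ
ΔH = Σ(broken) − Σ(formed) = 2802 − 3864 = −1062 kJ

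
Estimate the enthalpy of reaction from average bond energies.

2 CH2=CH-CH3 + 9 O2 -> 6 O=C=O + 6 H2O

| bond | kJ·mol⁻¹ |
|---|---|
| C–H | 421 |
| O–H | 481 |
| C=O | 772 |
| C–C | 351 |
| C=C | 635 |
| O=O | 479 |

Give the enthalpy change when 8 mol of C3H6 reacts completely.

Bonds broken (reactants):
  C–C: 2 × 351 = 702
  C–H: 12 × 421 = 5052
  C=C: 2 × 635 = 1270
  O=O: 9 × 479 = 4311
  Σ(broken) = 11335 kJ
Bonds formed (products):
  C=O: 12 × 772 = 9264
  O–H: 12 × 481 = 5772
  Σ(formed) = 15036 kJ
ΔH = Σ(broken) − Σ(formed) = 11335 − 15036 = −3701 kJ
For 4× the reaction as written: 4 × (−3701) = −14804 kJ

ΔH = −14804 kJ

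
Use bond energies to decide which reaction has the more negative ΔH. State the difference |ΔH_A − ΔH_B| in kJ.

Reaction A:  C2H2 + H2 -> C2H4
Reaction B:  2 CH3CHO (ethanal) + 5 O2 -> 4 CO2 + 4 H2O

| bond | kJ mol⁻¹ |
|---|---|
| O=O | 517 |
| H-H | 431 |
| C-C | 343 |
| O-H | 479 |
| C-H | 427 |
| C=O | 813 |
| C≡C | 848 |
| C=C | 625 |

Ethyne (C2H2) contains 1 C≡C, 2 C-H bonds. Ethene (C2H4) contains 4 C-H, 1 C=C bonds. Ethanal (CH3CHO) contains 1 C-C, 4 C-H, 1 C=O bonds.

Reaction B, by 1823 kJ

Reaction A:
  Bonds broken (reactants):
    C≡C: 1 × 848 = 848
    C-H: 2 × 427 = 854
    H-H: 1 × 431 = 431
    Σ(broken) = 2133 kJ
  Bonds formed (products):
    C-H: 4 × 427 = 1708
    C=C: 1 × 625 = 625
    Σ(formed) = 2333 kJ
  ΔH_A = 2133 − 2333 = −200 kJ
Reaction B:
  Bonds broken (reactants):
    C-C: 2 × 343 = 686
    C-H: 8 × 427 = 3416
    C=O: 2 × 813 = 1626
    O=O: 5 × 517 = 2585
    Σ(broken) = 8313 kJ
  Bonds formed (products):
    C=O: 8 × 813 = 6504
    O-H: 8 × 479 = 3832
    Σ(formed) = 10336 kJ
  ΔH_B = 8313 − 10336 = −2023 kJ
ΔH_A − ΔH_B = +1823 kJ, so reaction B has the more negative ΔH; |ΔH_A − ΔH_B| = 1823 kJ.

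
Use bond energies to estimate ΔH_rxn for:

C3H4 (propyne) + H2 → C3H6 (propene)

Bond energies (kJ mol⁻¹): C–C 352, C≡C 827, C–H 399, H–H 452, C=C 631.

ΔH ≈ −150 kJ

Bonds broken (reactants):
  C≡C: 1 × 827 = 827
  C–C: 1 × 352 = 352
  C–H: 4 × 399 = 1596
  H–H: 1 × 452 = 452
  Σ(broken) = 3227 kJ
Bonds formed (products):
  C–C: 1 × 352 = 352
  C–H: 6 × 399 = 2394
  C=C: 1 × 631 = 631
  Σ(formed) = 3377 kJ
ΔH = Σ(broken) − Σ(formed) = 3227 − 3377 = −150 kJ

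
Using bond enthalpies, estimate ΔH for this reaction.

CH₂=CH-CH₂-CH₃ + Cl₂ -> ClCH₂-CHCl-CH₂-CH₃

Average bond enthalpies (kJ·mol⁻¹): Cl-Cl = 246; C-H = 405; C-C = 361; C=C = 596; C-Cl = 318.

ΔH ≈ −155 kJ

Bonds broken (reactants):
  C-C: 2 × 361 = 722
  C-H: 8 × 405 = 3240
  C=C: 1 × 596 = 596
  Cl-Cl: 1 × 246 = 246
  Σ(broken) = 4804 kJ
Bonds formed (products):
  C-C: 3 × 361 = 1083
  C-Cl: 2 × 318 = 636
  C-H: 8 × 405 = 3240
  Σ(formed) = 4959 kJ
ΔH = Σ(broken) − Σ(formed) = 4804 − 4959 = −155 kJ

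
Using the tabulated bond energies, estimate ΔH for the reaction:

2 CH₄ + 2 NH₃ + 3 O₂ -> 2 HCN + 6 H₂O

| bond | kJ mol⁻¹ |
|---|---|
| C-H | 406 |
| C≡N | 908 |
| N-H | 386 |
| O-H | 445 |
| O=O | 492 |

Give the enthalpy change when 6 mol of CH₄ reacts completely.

ΔH = −2784 kJ

Bonds broken (reactants):
  C-H: 8 × 406 = 3248
  N-H: 6 × 386 = 2316
  O=O: 3 × 492 = 1476
  Σ(broken) = 7040 kJ
Bonds formed (products):
  C≡N: 2 × 908 = 1816
  C-H: 2 × 406 = 812
  O-H: 12 × 445 = 5340
  Σ(formed) = 7968 kJ
ΔH = Σ(broken) − Σ(formed) = 7040 − 7968 = −928 kJ
For 3× the reaction as written: 3 × (−928) = −2784 kJ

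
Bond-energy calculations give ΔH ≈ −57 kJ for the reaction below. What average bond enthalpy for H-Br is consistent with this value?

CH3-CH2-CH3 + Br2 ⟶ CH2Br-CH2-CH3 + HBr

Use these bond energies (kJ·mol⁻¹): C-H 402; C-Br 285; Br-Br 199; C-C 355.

D(H-Br) ≈ 373 kJ/mol

Let D be the H-Br bond energy.
Σ(broken) = 1×199 + 2×355 + 8×402 = 4125
Σ(formed) = 1×285 + 2×355 + 7×402 + 1×D = 3809 + D
ΔH = Σ(broken) − Σ(formed) = (4125) − (3809 + D) = +316 − D
Setting this equal to −57 kJ gives D = 373 kJ/mol.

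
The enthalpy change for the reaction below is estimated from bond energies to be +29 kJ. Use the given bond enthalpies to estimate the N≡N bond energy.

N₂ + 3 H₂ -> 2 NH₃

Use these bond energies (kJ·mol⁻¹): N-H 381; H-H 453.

D(N≡N) ≈ 956 kJ/mol

Let D be the N≡N bond energy.
Σ(broken) = 3×453 + 1×D = 1359 + D
Σ(formed) = 6×381 = 2286
ΔH = Σ(broken) − Σ(formed) = (1359 + D) − (2286) = −927 + D
Setting this equal to +29 kJ gives D = 956 kJ/mol.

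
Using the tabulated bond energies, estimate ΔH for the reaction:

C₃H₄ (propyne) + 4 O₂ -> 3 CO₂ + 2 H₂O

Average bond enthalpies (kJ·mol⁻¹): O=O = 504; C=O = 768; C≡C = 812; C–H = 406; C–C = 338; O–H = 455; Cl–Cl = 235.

ΔH ≈ −1638 kJ

Bonds broken (reactants):
  C≡C: 1 × 812 = 812
  C–C: 1 × 338 = 338
  C–H: 4 × 406 = 1624
  O=O: 4 × 504 = 2016
  Σ(broken) = 4790 kJ
Bonds formed (products):
  C=O: 6 × 768 = 4608
  O–H: 4 × 455 = 1820
  Σ(formed) = 6428 kJ
ΔH = Σ(broken) − Σ(formed) = 4790 − 6428 = −1638 kJ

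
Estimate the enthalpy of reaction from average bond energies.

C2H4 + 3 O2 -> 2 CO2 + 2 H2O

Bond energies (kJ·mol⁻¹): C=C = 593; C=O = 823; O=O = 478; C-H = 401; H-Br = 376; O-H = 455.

ΔH ≈ −1481 kJ

Bonds broken (reactants):
  C-H: 4 × 401 = 1604
  C=C: 1 × 593 = 593
  O=O: 3 × 478 = 1434
  Σ(broken) = 3631 kJ
Bonds formed (products):
  C=O: 4 × 823 = 3292
  O-H: 4 × 455 = 1820
  Σ(formed) = 5112 kJ
ΔH = Σ(broken) − Σ(formed) = 3631 − 5112 = −1481 kJ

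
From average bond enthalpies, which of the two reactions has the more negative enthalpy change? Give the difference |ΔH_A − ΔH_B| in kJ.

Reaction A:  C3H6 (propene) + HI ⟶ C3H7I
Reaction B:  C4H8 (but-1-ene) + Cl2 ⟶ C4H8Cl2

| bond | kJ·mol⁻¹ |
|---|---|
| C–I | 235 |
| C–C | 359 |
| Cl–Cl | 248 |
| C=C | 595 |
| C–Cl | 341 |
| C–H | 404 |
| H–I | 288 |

Reaction A:
  Bonds broken (reactants):
    C–C: 1 × 359 = 359
    C–H: 6 × 404 = 2424
    C=C: 1 × 595 = 595
    H–I: 1 × 288 = 288
    Σ(broken) = 3666 kJ
  Bonds formed (products):
    C–C: 2 × 359 = 718
    C–H: 7 × 404 = 2828
    C–I: 1 × 235 = 235
    Σ(formed) = 3781 kJ
  ΔH_A = 3666 − 3781 = −115 kJ
Reaction B:
  Bonds broken (reactants):
    C–C: 2 × 359 = 718
    C–H: 8 × 404 = 3232
    C=C: 1 × 595 = 595
    Cl–Cl: 1 × 248 = 248
    Σ(broken) = 4793 kJ
  Bonds formed (products):
    C–C: 3 × 359 = 1077
    C–Cl: 2 × 341 = 682
    C–H: 8 × 404 = 3232
    Σ(formed) = 4991 kJ
  ΔH_B = 4793 − 4991 = −198 kJ
ΔH_A − ΔH_B = +83 kJ, so reaction B has the more negative ΔH; |ΔH_A − ΔH_B| = 83 kJ.

Reaction B, by 83 kJ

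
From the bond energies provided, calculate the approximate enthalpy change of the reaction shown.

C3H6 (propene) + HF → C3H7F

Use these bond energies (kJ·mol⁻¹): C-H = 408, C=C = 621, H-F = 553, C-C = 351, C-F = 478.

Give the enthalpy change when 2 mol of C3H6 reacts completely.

Bonds broken (reactants):
  C-C: 1 × 351 = 351
  C-H: 6 × 408 = 2448
  C=C: 1 × 621 = 621
  H-F: 1 × 553 = 553
  Σ(broken) = 3973 kJ
Bonds formed (products):
  C-C: 2 × 351 = 702
  C-F: 1 × 478 = 478
  C-H: 7 × 408 = 2856
  Σ(formed) = 4036 kJ
ΔH = Σ(broken) − Σ(formed) = 3973 − 4036 = −63 kJ
For 2× the reaction as written: 2 × (−63) = −126 kJ

ΔH = −126 kJ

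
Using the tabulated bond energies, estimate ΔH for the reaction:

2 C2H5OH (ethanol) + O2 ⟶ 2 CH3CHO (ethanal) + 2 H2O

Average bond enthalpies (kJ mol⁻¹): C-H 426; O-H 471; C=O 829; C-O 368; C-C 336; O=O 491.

Bonds broken (reactants):
  C-C: 2 × 336 = 672
  C-H: 10 × 426 = 4260
  C-O: 2 × 368 = 736
  O-H: 2 × 471 = 942
  O=O: 1 × 491 = 491
  Σ(broken) = 7101 kJ
Bonds formed (products):
  C-C: 2 × 336 = 672
  C-H: 8 × 426 = 3408
  C=O: 2 × 829 = 1658
  O-H: 4 × 471 = 1884
  Σ(formed) = 7622 kJ
ΔH = Σ(broken) − Σ(formed) = 7101 − 7622 = −521 kJ

ΔH ≈ −521 kJ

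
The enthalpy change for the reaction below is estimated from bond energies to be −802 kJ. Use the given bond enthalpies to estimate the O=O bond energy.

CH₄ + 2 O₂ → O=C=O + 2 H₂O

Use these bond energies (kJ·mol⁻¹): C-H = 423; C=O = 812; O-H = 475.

D(O=O) ≈ 515 kJ/mol

Let D be the O=O bond energy.
Σ(broken) = 4×423 + 2×D = 1692 + 2D
Σ(formed) = 2×812 + 4×475 = 3524
ΔH = Σ(broken) − Σ(formed) = (1692 + 2D) − (3524) = −1832 + 2D
Setting this equal to −802 kJ gives 2D = 1030, so D = 515 kJ/mol.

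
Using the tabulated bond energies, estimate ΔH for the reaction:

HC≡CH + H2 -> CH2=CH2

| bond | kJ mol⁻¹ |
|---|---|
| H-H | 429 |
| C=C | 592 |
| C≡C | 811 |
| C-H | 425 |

Bonds broken (reactants):
  C≡C: 1 × 811 = 811
  C-H: 2 × 425 = 850
  H-H: 1 × 429 = 429
  Σ(broken) = 2090 kJ
Bonds formed (products):
  C-H: 4 × 425 = 1700
  C=C: 1 × 592 = 592
  Σ(formed) = 2292 kJ
ΔH = Σ(broken) − Σ(formed) = 2090 − 2292 = −202 kJ

ΔH ≈ −202 kJ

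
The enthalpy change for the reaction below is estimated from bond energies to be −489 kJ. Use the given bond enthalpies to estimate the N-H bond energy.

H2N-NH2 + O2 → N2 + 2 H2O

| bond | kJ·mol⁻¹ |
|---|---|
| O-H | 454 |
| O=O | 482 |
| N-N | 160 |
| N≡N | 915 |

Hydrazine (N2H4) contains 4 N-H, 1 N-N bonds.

Let D be the N-H bond energy.
Σ(broken) = 4×D + 1×160 + 1×482 = 642 + 4D
Σ(formed) = 1×915 + 4×454 = 2731
ΔH = Σ(broken) − Σ(formed) = (642 + 4D) − (2731) = −2089 + 4D
Setting this equal to −489 kJ gives 4D = 1600, so D = 400 kJ/mol.

D(N-H) ≈ 400 kJ/mol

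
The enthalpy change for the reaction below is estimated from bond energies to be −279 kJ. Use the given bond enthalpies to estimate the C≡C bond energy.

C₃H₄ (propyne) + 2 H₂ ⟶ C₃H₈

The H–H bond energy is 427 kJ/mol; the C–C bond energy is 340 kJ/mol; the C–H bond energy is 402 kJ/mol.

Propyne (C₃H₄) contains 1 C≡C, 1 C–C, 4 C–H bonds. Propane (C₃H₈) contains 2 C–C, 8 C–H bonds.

Let D be the C≡C bond energy.
Σ(broken) = 1×D + 1×340 + 4×402 + 2×427 = 2802 + D
Σ(formed) = 2×340 + 8×402 = 3896
ΔH = Σ(broken) − Σ(formed) = (2802 + D) − (3896) = −1094 + D
Setting this equal to −279 kJ gives D = 815 kJ/mol.

D(C≡C) ≈ 815 kJ/mol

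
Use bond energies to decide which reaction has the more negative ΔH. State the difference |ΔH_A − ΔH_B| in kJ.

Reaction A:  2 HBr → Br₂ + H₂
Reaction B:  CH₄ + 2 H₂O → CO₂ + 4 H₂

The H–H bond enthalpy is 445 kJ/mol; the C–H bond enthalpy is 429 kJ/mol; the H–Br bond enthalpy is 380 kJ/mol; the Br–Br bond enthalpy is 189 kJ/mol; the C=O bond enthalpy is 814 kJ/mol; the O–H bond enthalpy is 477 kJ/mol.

Reaction A, by 90 kJ

Reaction A:
  Bonds broken (reactants):
    H–Br: 2 × 380 = 760
    Σ(broken) = 760 kJ
  Bonds formed (products):
    Br–Br: 1 × 189 = 189
    H–H: 1 × 445 = 445
    Σ(formed) = 634 kJ
  ΔH_A = 760 − 634 = +126 kJ
Reaction B:
  Bonds broken (reactants):
    C–H: 4 × 429 = 1716
    O–H: 4 × 477 = 1908
    Σ(broken) = 3624 kJ
  Bonds formed (products):
    C=O: 2 × 814 = 1628
    H–H: 4 × 445 = 1780
    Σ(formed) = 3408 kJ
  ΔH_B = 3624 − 3408 = +216 kJ
ΔH_A − ΔH_B = −90 kJ, so reaction A has the more negative ΔH; |ΔH_A − ΔH_B| = 90 kJ.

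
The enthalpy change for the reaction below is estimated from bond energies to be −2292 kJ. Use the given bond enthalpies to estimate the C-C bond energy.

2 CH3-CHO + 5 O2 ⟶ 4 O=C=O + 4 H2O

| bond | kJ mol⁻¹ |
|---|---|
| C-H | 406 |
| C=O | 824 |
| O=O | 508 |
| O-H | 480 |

Let D be the C-C bond energy.
Σ(broken) = 2×D + 8×406 + 2×824 + 5×508 = 7436 + 2D
Σ(formed) = 8×824 + 8×480 = 10432
ΔH = Σ(broken) − Σ(formed) = (7436 + 2D) − (10432) = −2996 + 2D
Setting this equal to −2292 kJ gives 2D = 704, so D = 352 kJ/mol.

D(C-C) ≈ 352 kJ/mol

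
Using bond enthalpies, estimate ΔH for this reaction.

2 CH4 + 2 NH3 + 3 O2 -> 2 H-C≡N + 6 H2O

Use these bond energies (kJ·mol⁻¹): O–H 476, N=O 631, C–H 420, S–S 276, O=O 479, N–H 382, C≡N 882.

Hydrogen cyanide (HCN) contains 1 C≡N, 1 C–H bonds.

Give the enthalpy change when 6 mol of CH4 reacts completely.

Bonds broken (reactants):
  C–H: 8 × 420 = 3360
  N–H: 6 × 382 = 2292
  O=O: 3 × 479 = 1437
  Σ(broken) = 7089 kJ
Bonds formed (products):
  C≡N: 2 × 882 = 1764
  C–H: 2 × 420 = 840
  O–H: 12 × 476 = 5712
  Σ(formed) = 8316 kJ
ΔH = Σ(broken) − Σ(formed) = 7089 − 8316 = −1227 kJ
For 3× the reaction as written: 3 × (−1227) = −3681 kJ

ΔH = −3681 kJ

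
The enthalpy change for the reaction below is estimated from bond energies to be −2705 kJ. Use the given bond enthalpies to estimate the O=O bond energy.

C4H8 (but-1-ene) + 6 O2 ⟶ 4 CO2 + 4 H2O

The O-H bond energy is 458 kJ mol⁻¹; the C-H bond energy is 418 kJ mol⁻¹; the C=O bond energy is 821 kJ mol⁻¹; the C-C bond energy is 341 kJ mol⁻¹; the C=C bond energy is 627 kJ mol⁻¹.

Let D be the O=O bond energy.
Σ(broken) = 2×341 + 8×418 + 1×627 + 6×D = 4653 + 6D
Σ(formed) = 8×821 + 8×458 = 10232
ΔH = Σ(broken) − Σ(formed) = (4653 + 6D) − (10232) = −5579 + 6D
Setting this equal to −2705 kJ gives 6D = 2874, so D = 479 kJ/mol.

D(O=O) ≈ 479 kJ/mol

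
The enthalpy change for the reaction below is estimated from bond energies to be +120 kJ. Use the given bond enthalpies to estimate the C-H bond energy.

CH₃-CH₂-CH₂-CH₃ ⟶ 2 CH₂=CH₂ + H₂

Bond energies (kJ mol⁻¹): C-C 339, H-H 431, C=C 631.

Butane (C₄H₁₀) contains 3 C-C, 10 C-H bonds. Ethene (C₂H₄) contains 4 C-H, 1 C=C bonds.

Let D be the C-H bond energy.
Σ(broken) = 3×339 + 10×D = 1017 + 10D
Σ(formed) = 8×D + 2×631 + 1×431 = 1693 + 8D
ΔH = Σ(broken) − Σ(formed) = (1017 + 10D) − (1693 + 8D) = −676 + 2D
Setting this equal to +120 kJ gives 2D = 796, so D = 398 kJ/mol.

D(C-H) ≈ 398 kJ/mol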